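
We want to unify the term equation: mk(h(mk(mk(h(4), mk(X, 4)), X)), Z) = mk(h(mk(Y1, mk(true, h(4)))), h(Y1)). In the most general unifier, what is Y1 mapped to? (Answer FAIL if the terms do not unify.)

Decompose mk/2: h(mk(mk(h(4), mk(X, 4)), X)) = h(mk(Y1, mk(true, h(4)))),  Z = h(Y1).
Decompose h/1: mk(mk(h(4), mk(X, 4)), X) = mk(Y1, mk(true, h(4))).
Decompose mk/2: mk(h(4), mk(X, 4)) = Y1,  X = mk(true, h(4)).
Bind Y1 := mk(h(4), mk(X, 4)); substituting into the one remaining equation that mentions Y1 gives: Z = h(mk(h(4), mk(X, 4))).
Bind X := mk(true, h(4)); substituting into the remaining equation gives: Z = h(mk(h(4), mk(mk(true, h(4)), 4))). Substituting into the earlier binding gives Y1 := mk(h(4), mk(mk(true, h(4)), 4)).
Bind Z := h(mk(h(4), mk(mk(true, h(4)), 4))).
MGU = { Y1 ↦ mk(h(4), mk(mk(true, h(4)), 4)), X ↦ mk(true, h(4)), Z ↦ h(mk(h(4), mk(mk(true, h(4)), 4))) }, so Y1 ↦ mk(h(4), mk(mk(true, h(4)), 4)).

mk(h(4), mk(mk(true, h(4)), 4))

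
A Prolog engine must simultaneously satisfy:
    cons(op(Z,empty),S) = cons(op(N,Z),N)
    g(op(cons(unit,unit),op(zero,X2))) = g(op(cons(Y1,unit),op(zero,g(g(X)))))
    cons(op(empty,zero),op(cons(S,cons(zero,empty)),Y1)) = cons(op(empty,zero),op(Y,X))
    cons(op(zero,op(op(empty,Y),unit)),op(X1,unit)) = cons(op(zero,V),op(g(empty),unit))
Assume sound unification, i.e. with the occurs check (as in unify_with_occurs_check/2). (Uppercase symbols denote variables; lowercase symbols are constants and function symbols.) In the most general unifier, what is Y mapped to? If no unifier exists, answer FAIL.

Decompose cons/2: op(Z,empty) = op(N,Z),  S = N.
Decompose op/2: Z = N,  empty = Z.
Bind Z := N; substituting into the one remaining equation that mentions Z gives: empty = N.
Bind N := empty; substituting into the one remaining equation that mentions N gives: S = empty. Substituting into the earlier binding gives Z := empty.
Bind S := empty; substituting into the one remaining equation that mentions S gives: cons(op(empty,zero),op(cons(empty,cons(zero,empty)),Y1)) = cons(op(empty,zero),op(Y,X)).
Decompose g/1: op(cons(unit,unit),op(zero,X2)) = op(cons(Y1,unit),op(zero,g(g(X)))).
Decompose op/2: cons(unit,unit) = cons(Y1,unit),  op(zero,X2) = op(zero,g(g(X))).
Decompose cons/2: unit = Y1,  unit = unit.
Bind Y1 := unit; substituting into the one remaining equation that mentions Y1 gives: cons(op(empty,zero),op(cons(empty,cons(zero,empty)),unit)) = cons(op(empty,zero),op(Y,X)).
Delete trivial equation unit = unit.
Decompose op/2: zero = zero,  X2 = g(g(X)).
Delete trivial equation zero = zero.
Bind X2 := g(g(X)); no other remaining equation mentions X2.
Decompose cons/2: op(empty,zero) = op(empty,zero),  op(cons(empty,cons(zero,empty)),unit) = op(Y,X).
Delete trivial equation op(empty,zero) = op(empty,zero).
Decompose op/2: cons(empty,cons(zero,empty)) = Y,  unit = X.
Bind Y := cons(empty,cons(zero,empty)); substituting into the one remaining equation that mentions Y gives: cons(op(zero,op(op(empty,cons(empty,cons(zero,empty))),unit)),op(X1,unit)) = cons(op(zero,V),op(g(empty),unit)).
Bind X := unit; no other remaining equation mentions X. Substituting into the earlier binding gives X2 := g(g(unit)).
Decompose cons/2: op(zero,op(op(empty,cons(empty,cons(zero,empty))),unit)) = op(zero,V),  op(X1,unit) = op(g(empty),unit).
Decompose op/2: zero = zero,  op(op(empty,cons(empty,cons(zero,empty))),unit) = V.
Delete trivial equation zero = zero.
Bind V := op(op(empty,cons(empty,cons(zero,empty))),unit); no other remaining equation mentions V.
Decompose op/2: X1 = g(empty),  unit = unit.
Bind X1 := g(empty); no other remaining equation mentions X1.
Delete trivial equation unit = unit.
MGU = { Z ↦ empty, N ↦ empty, S ↦ empty, Y1 ↦ unit, X2 ↦ g(g(unit)), Y ↦ cons(empty,cons(zero,empty)), X ↦ unit, V ↦ op(op(empty,cons(empty,cons(zero,empty))),unit), X1 ↦ g(empty) }, so Y ↦ cons(empty,cons(zero,empty)).

cons(empty,cons(zero,empty))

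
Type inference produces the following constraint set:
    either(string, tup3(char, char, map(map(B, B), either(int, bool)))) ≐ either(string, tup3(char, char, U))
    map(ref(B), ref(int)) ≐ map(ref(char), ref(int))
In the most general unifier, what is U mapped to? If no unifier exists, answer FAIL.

Decompose either/2: string ≐ string,  tup3(char, char, map(map(B, B), either(int, bool))) ≐ tup3(char, char, U).
Delete trivial equation string ≐ string.
Decompose tup3/3: char ≐ char,  char ≐ char,  map(map(B, B), either(int, bool)) ≐ U.
Delete trivial equation char ≐ char.
Delete trivial equation char ≐ char.
Bind U := map(map(B, B), either(int, bool)); no other remaining equation mentions U.
Decompose map/2: ref(B) ≐ ref(char),  ref(int) ≐ ref(int).
Decompose ref/1: B ≐ char.
Bind B := char; no other remaining equation mentions B. Substituting into the earlier binding gives U := map(map(char, char), either(int, bool)).
Delete trivial equation ref(int) ≐ ref(int).
MGU = { U -> map(map(char, char), either(int, bool)), B -> char }, so U -> map(map(char, char), either(int, bool)).

map(map(char, char), either(int, bool))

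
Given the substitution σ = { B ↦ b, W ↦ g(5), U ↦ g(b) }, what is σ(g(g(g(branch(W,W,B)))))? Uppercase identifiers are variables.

g(g(g(branch(g(5),g(5),b))))

Replace each occurrence of B with b.
Replace each occurrence of W with g(5).
Result: g(g(g(branch(g(5),g(5),b)))).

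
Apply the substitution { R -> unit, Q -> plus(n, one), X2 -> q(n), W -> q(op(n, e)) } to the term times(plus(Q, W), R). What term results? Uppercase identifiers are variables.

Replace each occurrence of R with unit.
Replace each occurrence of Q with plus(n, one).
Replace each occurrence of W with q(op(n, e)).
Result: times(plus(plus(n, one), q(op(n, e))), unit).

times(plus(plus(n, one), q(op(n, e))), unit)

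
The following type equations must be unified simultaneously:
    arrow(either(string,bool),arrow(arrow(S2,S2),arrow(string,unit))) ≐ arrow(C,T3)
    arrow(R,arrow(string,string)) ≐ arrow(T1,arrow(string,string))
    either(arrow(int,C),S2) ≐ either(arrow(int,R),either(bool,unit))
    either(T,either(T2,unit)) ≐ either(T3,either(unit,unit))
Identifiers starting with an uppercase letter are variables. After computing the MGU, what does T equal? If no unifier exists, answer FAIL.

Decompose arrow/2: either(string,bool) ≐ C,  arrow(arrow(S2,S2),arrow(string,unit)) ≐ T3.
Bind C := either(string,bool); substituting into the one remaining equation that mentions C gives: either(arrow(int,either(string,bool)),S2) ≐ either(arrow(int,R),either(bool,unit)).
Bind T3 := arrow(arrow(S2,S2),arrow(string,unit)); substituting into the one remaining equation that mentions T3 gives: either(T,either(T2,unit)) ≐ either(arrow(arrow(S2,S2),arrow(string,unit)),either(unit,unit)).
Decompose arrow/2: R ≐ T1,  arrow(string,string) ≐ arrow(string,string).
Bind R := T1; substituting into the one remaining equation that mentions R gives: either(arrow(int,either(string,bool)),S2) ≐ either(arrow(int,T1),either(bool,unit)).
Delete trivial equation arrow(string,string) ≐ arrow(string,string).
Decompose either/2: arrow(int,either(string,bool)) ≐ arrow(int,T1),  S2 ≐ either(bool,unit).
Decompose arrow/2: int ≐ int,  either(string,bool) ≐ T1.
Delete trivial equation int ≐ int.
Bind T1 := either(string,bool); no other remaining equation mentions T1. Substituting into the earlier binding gives R := either(string,bool).
Bind S2 := either(bool,unit); substituting into the remaining equation gives: either(T,either(T2,unit)) ≐ either(arrow(arrow(either(bool,unit),either(bool,unit)),arrow(string,unit)),either(unit,unit)). Substituting into the earlier binding gives T3 := arrow(arrow(either(bool,unit),either(bool,unit)),arrow(string,unit)).
Decompose either/2: T ≐ arrow(arrow(either(bool,unit),either(bool,unit)),arrow(string,unit)),  either(T2,unit) ≐ either(unit,unit).
Bind T := arrow(arrow(either(bool,unit),either(bool,unit)),arrow(string,unit)); no other remaining equation mentions T.
Decompose either/2: T2 ≐ unit,  unit ≐ unit.
Bind T2 := unit; no other remaining equation mentions T2.
Delete trivial equation unit ≐ unit.
MGU = { C -> either(string,bool), T3 -> arrow(arrow(either(bool,unit),either(bool,unit)),arrow(string,unit)), R -> either(string,bool), T1 -> either(string,bool), S2 -> either(bool,unit), T -> arrow(arrow(either(bool,unit),either(bool,unit)),arrow(string,unit)), T2 -> unit }, so T -> arrow(arrow(either(bool,unit),either(bool,unit)),arrow(string,unit)).

arrow(arrow(either(bool,unit),either(bool,unit)),arrow(string,unit))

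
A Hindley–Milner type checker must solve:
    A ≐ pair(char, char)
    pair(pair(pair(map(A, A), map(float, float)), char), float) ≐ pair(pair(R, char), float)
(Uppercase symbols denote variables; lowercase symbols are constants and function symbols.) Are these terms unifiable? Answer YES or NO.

YES

Bind A := pair(char, char); substituting into the remaining equation gives: pair(pair(pair(map(pair(char, char), pair(char, char)), map(float, float)), char), float) ≐ pair(pair(R, char), float).
Decompose pair/2: pair(pair(map(pair(char, char), pair(char, char)), map(float, float)), char) ≐ pair(R, char),  float ≐ float.
Decompose pair/2: pair(map(pair(char, char), pair(char, char)), map(float, float)) ≐ R,  char ≐ char.
Bind R := pair(map(pair(char, char), pair(char, char)), map(float, float)); no other remaining equation mentions R.
Delete trivial equation char ≐ char.
Delete trivial equation float ≐ float.
No equations remain and no clash or occurs-check failure arose, so a unifier exists.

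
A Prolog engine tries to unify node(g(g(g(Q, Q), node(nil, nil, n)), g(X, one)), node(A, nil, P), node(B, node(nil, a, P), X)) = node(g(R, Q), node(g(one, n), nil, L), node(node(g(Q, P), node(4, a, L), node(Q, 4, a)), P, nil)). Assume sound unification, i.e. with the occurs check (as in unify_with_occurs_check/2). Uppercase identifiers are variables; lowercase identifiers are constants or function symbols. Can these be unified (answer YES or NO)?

Decompose node/3: g(g(g(Q, Q), node(nil, nil, n)), g(X, one)) = g(R, Q),  node(A, nil, P) = node(g(one, n), nil, L),  node(B, node(nil, a, P), X) = node(node(g(Q, P), node(4, a, L), node(Q, 4, a)), P, nil).
Decompose g/2: g(g(Q, Q), node(nil, nil, n)) = R,  g(X, one) = Q.
Bind R := g(g(Q, Q), node(nil, nil, n)); no other remaining equation mentions R.
Bind Q := g(X, one); substituting into the one remaining equation that mentions Q gives: node(B, node(nil, a, P), X) = node(node(g(g(X, one), P), node(4, a, L), node(g(X, one), 4, a)), P, nil). Substituting into the earlier binding gives R := g(g(g(X, one), g(X, one)), node(nil, nil, n)).
Decompose node/3: A = g(one, n),  nil = nil,  P = L.
Bind A := g(one, n); no other remaining equation mentions A.
Delete trivial equation nil = nil.
Bind P := L; substituting into the remaining equation gives: node(B, node(nil, a, L), X) = node(node(g(g(X, one), L), node(4, a, L), node(g(X, one), 4, a)), L, nil).
Decompose node/3: B = node(g(g(X, one), L), node(4, a, L), node(g(X, one), 4, a)),  node(nil, a, L) = L,  X = nil.
Bind B := node(g(g(X, one), L), node(4, a, L), node(g(X, one), 4, a)); no other remaining equation mentions B.
Occurs check fails: L occurs in node(nil, a, L); the equation L = node(nil, a, L) has no finite solution.

NO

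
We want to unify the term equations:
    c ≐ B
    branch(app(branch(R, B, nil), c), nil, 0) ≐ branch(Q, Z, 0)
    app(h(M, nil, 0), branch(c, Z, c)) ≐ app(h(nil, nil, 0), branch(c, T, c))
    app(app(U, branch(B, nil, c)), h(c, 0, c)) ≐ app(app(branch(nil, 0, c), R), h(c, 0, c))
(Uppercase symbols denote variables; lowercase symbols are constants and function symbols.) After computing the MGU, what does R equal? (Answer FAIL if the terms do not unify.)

Bind B := c; substituting into the 2 remaining equations that mention B gives: branch(app(branch(R, c, nil), c), nil, 0) ≐ branch(Q, Z, 0),  app(app(U, branch(c, nil, c)), h(c, 0, c)) ≐ app(app(branch(nil, 0, c), R), h(c, 0, c)).
Decompose branch/3: app(branch(R, c, nil), c) ≐ Q,  nil ≐ Z,  0 ≐ 0.
Bind Q := app(branch(R, c, nil), c); no other remaining equation mentions Q.
Bind Z := nil; substituting into the one remaining equation that mentions Z gives: app(h(M, nil, 0), branch(c, nil, c)) ≐ app(h(nil, nil, 0), branch(c, T, c)).
Delete trivial equation 0 ≐ 0.
Decompose app/2: h(M, nil, 0) ≐ h(nil, nil, 0),  branch(c, nil, c) ≐ branch(c, T, c).
Decompose h/3: M ≐ nil,  nil ≐ nil,  0 ≐ 0.
Bind M := nil; no other remaining equation mentions M.
Delete trivial equation nil ≐ nil.
Delete trivial equation 0 ≐ 0.
Decompose branch/3: c ≐ c,  nil ≐ T,  c ≐ c.
Delete trivial equation c ≐ c.
Bind T := nil; no other remaining equation mentions T.
Delete trivial equation c ≐ c.
Decompose app/2: app(U, branch(c, nil, c)) ≐ app(branch(nil, 0, c), R),  h(c, 0, c) ≐ h(c, 0, c).
Decompose app/2: U ≐ branch(nil, 0, c),  branch(c, nil, c) ≐ R.
Bind U := branch(nil, 0, c); no other remaining equation mentions U.
Bind R := branch(c, nil, c); no other remaining equation mentions R. Substituting into the earlier binding gives Q := app(branch(branch(c, nil, c), c, nil), c).
Delete trivial equation h(c, 0, c) ≐ h(c, 0, c).
MGU = { B ↦ c, Q ↦ app(branch(branch(c, nil, c), c, nil), c), Z ↦ nil, M ↦ nil, T ↦ nil, U ↦ branch(nil, 0, c), R ↦ branch(c, nil, c) }, so R ↦ branch(c, nil, c).

branch(c, nil, c)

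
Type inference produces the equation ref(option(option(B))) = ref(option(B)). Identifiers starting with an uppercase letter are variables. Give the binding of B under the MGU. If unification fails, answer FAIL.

FAIL

Decompose ref/1: option(option(B)) = option(B).
Decompose option/1: option(B) = B.
Occurs check fails: B occurs in option(B); the equation B = option(B) has no finite solution.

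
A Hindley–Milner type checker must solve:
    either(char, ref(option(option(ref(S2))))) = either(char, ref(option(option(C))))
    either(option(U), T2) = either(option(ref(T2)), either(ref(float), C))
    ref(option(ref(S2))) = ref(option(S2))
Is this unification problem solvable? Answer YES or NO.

NO

Decompose either/2: char = char,  ref(option(option(ref(S2)))) = ref(option(option(C))).
Delete trivial equation char = char.
Decompose ref/1: option(option(ref(S2))) = option(option(C)).
Decompose option/1: option(ref(S2)) = option(C).
Decompose option/1: ref(S2) = C.
Bind C := ref(S2); substituting into the one remaining equation that mentions C gives: either(option(U), T2) = either(option(ref(T2)), either(ref(float), ref(S2))).
Decompose either/2: option(U) = option(ref(T2)),  T2 = either(ref(float), ref(S2)).
Decompose option/1: U = ref(T2).
Bind U := ref(T2); no other remaining equation mentions U.
Bind T2 := either(ref(float), ref(S2)); no other remaining equation mentions T2. Substituting into the earlier binding gives U := ref(either(ref(float), ref(S2))).
Decompose ref/1: option(ref(S2)) = option(S2).
Decompose option/1: ref(S2) = S2.
Occurs check fails: S2 occurs in ref(S2); the equation S2 = ref(S2) has no finite solution.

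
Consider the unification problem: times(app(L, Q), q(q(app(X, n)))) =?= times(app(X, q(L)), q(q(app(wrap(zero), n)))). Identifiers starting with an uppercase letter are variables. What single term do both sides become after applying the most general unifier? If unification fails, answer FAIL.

times(app(wrap(zero), q(wrap(zero))), q(q(app(wrap(zero), n))))

Decompose times/2: app(L, Q) =?= app(X, q(L)),  q(q(app(X, n))) =?= q(q(app(wrap(zero), n))).
Decompose app/2: L =?= X,  Q =?= q(L).
Bind L := X; substituting into the one remaining equation that mentions L gives: Q =?= q(X).
Bind Q := q(X); no other remaining equation mentions Q.
Decompose q/1: q(app(X, n)) =?= q(app(wrap(zero), n)).
Decompose q/1: app(X, n) =?= app(wrap(zero), n).
Decompose app/2: X =?= wrap(zero),  n =?= n.
Bind X := wrap(zero); no other remaining equation mentions X. Substituting into the earlier bindings gives L := wrap(zero), Q := q(wrap(zero)).
Delete trivial equation n =?= n.
Applying the MGU to either side gives times(app(wrap(zero), q(wrap(zero))), q(q(app(wrap(zero), n)))).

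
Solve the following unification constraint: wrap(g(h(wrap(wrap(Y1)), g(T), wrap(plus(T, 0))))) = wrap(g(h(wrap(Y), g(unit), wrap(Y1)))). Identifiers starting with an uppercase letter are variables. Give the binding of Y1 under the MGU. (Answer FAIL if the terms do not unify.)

Decompose wrap/1: g(h(wrap(wrap(Y1)), g(T), wrap(plus(T, 0)))) = g(h(wrap(Y), g(unit), wrap(Y1))).
Decompose g/1: h(wrap(wrap(Y1)), g(T), wrap(plus(T, 0))) = h(wrap(Y), g(unit), wrap(Y1)).
Decompose h/3: wrap(wrap(Y1)) = wrap(Y),  g(T) = g(unit),  wrap(plus(T, 0)) = wrap(Y1).
Decompose wrap/1: wrap(Y1) = Y.
Bind Y := wrap(Y1); no other remaining equation mentions Y.
Decompose g/1: T = unit.
Bind T := unit; substituting into the remaining equation gives: wrap(plus(unit, 0)) = wrap(Y1).
Decompose wrap/1: plus(unit, 0) = Y1.
Bind Y1 := plus(unit, 0). Substituting into the earlier binding gives Y := wrap(plus(unit, 0)).
MGU = { Y -> wrap(plus(unit, 0)), T -> unit, Y1 -> plus(unit, 0) }, so Y1 -> plus(unit, 0).

plus(unit, 0)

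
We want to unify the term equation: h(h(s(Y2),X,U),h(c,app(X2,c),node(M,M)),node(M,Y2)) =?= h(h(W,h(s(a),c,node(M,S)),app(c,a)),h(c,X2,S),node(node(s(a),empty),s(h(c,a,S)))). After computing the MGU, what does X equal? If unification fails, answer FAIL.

Decompose h/3: h(s(Y2),X,U) =?= h(W,h(s(a),c,node(M,S)),app(c,a)),  h(c,app(X2,c),node(M,M)) =?= h(c,X2,S),  node(M,Y2) =?= node(node(s(a),empty),s(h(c,a,S))).
Decompose h/3: s(Y2) =?= W,  X =?= h(s(a),c,node(M,S)),  U =?= app(c,a).
Bind W := s(Y2); no other remaining equation mentions W.
Bind X := h(s(a),c,node(M,S)); no other remaining equation mentions X.
Bind U := app(c,a); no other remaining equation mentions U.
Decompose h/3: c =?= c,  app(X2,c) =?= X2,  node(M,M) =?= S.
Delete trivial equation c =?= c.
Occurs check fails: X2 occurs in app(X2,c); the equation X2 =?= app(X2,c) has no finite solution.

FAIL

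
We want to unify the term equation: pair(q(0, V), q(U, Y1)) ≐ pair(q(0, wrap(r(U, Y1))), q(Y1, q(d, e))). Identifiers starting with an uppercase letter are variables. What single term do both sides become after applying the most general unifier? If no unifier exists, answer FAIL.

pair(q(0, wrap(r(q(d, e), q(d, e)))), q(q(d, e), q(d, e)))

Decompose pair/2: q(0, V) ≐ q(0, wrap(r(U, Y1))),  q(U, Y1) ≐ q(Y1, q(d, e)).
Decompose q/2: 0 ≐ 0,  V ≐ wrap(r(U, Y1)).
Delete trivial equation 0 ≐ 0.
Bind V := wrap(r(U, Y1)); no other remaining equation mentions V.
Decompose q/2: U ≐ Y1,  Y1 ≐ q(d, e).
Bind U := Y1; no other remaining equation mentions U. Substituting into the earlier binding gives V := wrap(r(Y1, Y1)).
Bind Y1 := q(d, e). Substituting into the earlier bindings gives V := wrap(r(q(d, e), q(d, e))), U := q(d, e).
Applying the MGU to either side gives pair(q(0, wrap(r(q(d, e), q(d, e)))), q(q(d, e), q(d, e))).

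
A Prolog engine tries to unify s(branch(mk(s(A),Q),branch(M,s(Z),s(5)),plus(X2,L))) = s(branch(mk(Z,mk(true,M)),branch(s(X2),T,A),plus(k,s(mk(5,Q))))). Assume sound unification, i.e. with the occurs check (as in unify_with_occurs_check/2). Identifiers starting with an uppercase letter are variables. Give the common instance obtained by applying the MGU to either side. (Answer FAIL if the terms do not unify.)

s(branch(mk(s(s(5)),mk(true,s(k))),branch(s(k),s(s(s(5))),s(5)),plus(k,s(mk(5,mk(true,s(k)))))))

Decompose s/1: branch(mk(s(A),Q),branch(M,s(Z),s(5)),plus(X2,L)) = branch(mk(Z,mk(true,M)),branch(s(X2),T,A),plus(k,s(mk(5,Q)))).
Decompose branch/3: mk(s(A),Q) = mk(Z,mk(true,M)),  branch(M,s(Z),s(5)) = branch(s(X2),T,A),  plus(X2,L) = plus(k,s(mk(5,Q))).
Decompose mk/2: s(A) = Z,  Q = mk(true,M).
Bind Z := s(A); substituting into the one remaining equation that mentions Z gives: branch(M,s(s(A)),s(5)) = branch(s(X2),T,A).
Bind Q := mk(true,M); substituting into the one remaining equation that mentions Q gives: plus(X2,L) = plus(k,s(mk(5,mk(true,M)))).
Decompose branch/3: M = s(X2),  s(s(A)) = T,  s(5) = A.
Bind M := s(X2); substituting into the one remaining equation that mentions M gives: plus(X2,L) = plus(k,s(mk(5,mk(true,s(X2))))). Substituting into the earlier binding gives Q := mk(true,s(X2)).
Bind T := s(s(A)); no other remaining equation mentions T.
Bind A := s(5); no other remaining equation mentions A. Substituting into the earlier bindings gives Z := s(s(5)), T := s(s(s(5))).
Decompose plus/2: X2 = k,  L = s(mk(5,mk(true,s(X2)))).
Bind X2 := k; substituting into the remaining equation gives: L = s(mk(5,mk(true,s(k)))). Substituting into the earlier bindings gives Q := mk(true,s(k)), M := s(k).
Bind L := s(mk(5,mk(true,s(k)))).
Applying the MGU to either side gives s(branch(mk(s(s(5)),mk(true,s(k))),branch(s(k),s(s(s(5))),s(5)),plus(k,s(mk(5,mk(true,s(k))))))).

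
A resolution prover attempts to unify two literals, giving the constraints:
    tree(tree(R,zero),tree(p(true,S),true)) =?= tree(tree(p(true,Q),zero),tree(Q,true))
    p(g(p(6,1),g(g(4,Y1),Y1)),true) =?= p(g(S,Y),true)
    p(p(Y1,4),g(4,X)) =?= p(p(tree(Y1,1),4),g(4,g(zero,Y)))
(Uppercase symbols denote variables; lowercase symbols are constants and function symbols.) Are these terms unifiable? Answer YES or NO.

Decompose tree/2: tree(R,zero) =?= tree(p(true,Q),zero),  tree(p(true,S),true) =?= tree(Q,true).
Decompose tree/2: R =?= p(true,Q),  zero =?= zero.
Bind R := p(true,Q); no other remaining equation mentions R.
Delete trivial equation zero =?= zero.
Decompose tree/2: p(true,S) =?= Q,  true =?= true.
Bind Q := p(true,S); no other remaining equation mentions Q. Substituting into the earlier binding gives R := p(true,p(true,S)).
Delete trivial equation true =?= true.
Decompose p/2: g(p(6,1),g(g(4,Y1),Y1)) =?= g(S,Y),  true =?= true.
Decompose g/2: p(6,1) =?= S,  g(g(4,Y1),Y1) =?= Y.
Bind S := p(6,1); no other remaining equation mentions S. Substituting into the earlier bindings gives R := p(true,p(true,p(6,1))), Q := p(true,p(6,1)).
Bind Y := g(g(4,Y1),Y1); substituting into the one remaining equation that mentions Y gives: p(p(Y1,4),g(4,X)) =?= p(p(tree(Y1,1),4),g(4,g(zero,g(g(4,Y1),Y1)))).
Delete trivial equation true =?= true.
Decompose p/2: p(Y1,4) =?= p(tree(Y1,1),4),  g(4,X) =?= g(4,g(zero,g(g(4,Y1),Y1))).
Decompose p/2: Y1 =?= tree(Y1,1),  4 =?= 4.
Occurs check fails: Y1 occurs in tree(Y1,1); the equation Y1 =?= tree(Y1,1) has no finite solution.

NO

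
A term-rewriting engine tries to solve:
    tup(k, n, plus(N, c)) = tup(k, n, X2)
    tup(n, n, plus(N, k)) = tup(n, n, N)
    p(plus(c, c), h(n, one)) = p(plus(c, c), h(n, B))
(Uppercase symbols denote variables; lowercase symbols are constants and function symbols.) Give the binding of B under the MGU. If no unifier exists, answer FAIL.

FAIL

Decompose tup/3: k = k,  n = n,  plus(N, c) = X2.
Delete trivial equation k = k.
Delete trivial equation n = n.
Bind X2 := plus(N, c); no other remaining equation mentions X2.
Decompose tup/3: n = n,  n = n,  plus(N, k) = N.
Delete trivial equation n = n.
Delete trivial equation n = n.
Occurs check fails: N occurs in plus(N, k); the equation N = plus(N, k) has no finite solution.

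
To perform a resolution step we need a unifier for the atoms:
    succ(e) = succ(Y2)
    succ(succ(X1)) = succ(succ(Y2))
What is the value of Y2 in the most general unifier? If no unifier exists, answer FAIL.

Decompose succ/1: e = Y2.
Bind Y2 := e; substituting into the remaining equation gives: succ(succ(X1)) = succ(succ(e)).
Decompose succ/1: succ(X1) = succ(e).
Decompose succ/1: X1 = e.
Bind X1 := e.
MGU = { Y2 ↦ e, X1 ↦ e }, so Y2 ↦ e.

e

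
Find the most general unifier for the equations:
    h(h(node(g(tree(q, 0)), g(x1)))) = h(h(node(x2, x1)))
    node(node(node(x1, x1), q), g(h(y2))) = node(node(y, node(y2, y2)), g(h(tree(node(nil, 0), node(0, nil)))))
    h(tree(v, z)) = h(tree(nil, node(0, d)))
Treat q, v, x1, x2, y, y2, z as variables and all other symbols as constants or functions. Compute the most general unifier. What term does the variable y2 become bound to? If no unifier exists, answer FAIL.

Decompose h/1: h(node(g(tree(q, 0)), g(x1))) = h(node(x2, x1)).
Decompose h/1: node(g(tree(q, 0)), g(x1)) = node(x2, x1).
Decompose node/2: g(tree(q, 0)) = x2,  g(x1) = x1.
Bind x2 := g(tree(q, 0)); no other remaining equation mentions x2.
Occurs check fails: x1 occurs in g(x1); the equation x1 = g(x1) has no finite solution.

FAIL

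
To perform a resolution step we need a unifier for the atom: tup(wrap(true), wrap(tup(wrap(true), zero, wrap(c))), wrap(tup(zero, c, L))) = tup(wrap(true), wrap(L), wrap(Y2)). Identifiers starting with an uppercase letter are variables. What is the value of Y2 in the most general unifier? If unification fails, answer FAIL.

tup(zero, c, tup(wrap(true), zero, wrap(c)))

Decompose tup/3: wrap(true) = wrap(true),  wrap(tup(wrap(true), zero, wrap(c))) = wrap(L),  wrap(tup(zero, c, L)) = wrap(Y2).
Delete trivial equation wrap(true) = wrap(true).
Decompose wrap/1: tup(wrap(true), zero, wrap(c)) = L.
Bind L := tup(wrap(true), zero, wrap(c)); substituting into the remaining equation gives: wrap(tup(zero, c, tup(wrap(true), zero, wrap(c)))) = wrap(Y2).
Decompose wrap/1: tup(zero, c, tup(wrap(true), zero, wrap(c))) = Y2.
Bind Y2 := tup(zero, c, tup(wrap(true), zero, wrap(c))).
MGU = { L := tup(wrap(true), zero, wrap(c)), Y2 := tup(zero, c, tup(wrap(true), zero, wrap(c))) }, so Y2 := tup(zero, c, tup(wrap(true), zero, wrap(c))).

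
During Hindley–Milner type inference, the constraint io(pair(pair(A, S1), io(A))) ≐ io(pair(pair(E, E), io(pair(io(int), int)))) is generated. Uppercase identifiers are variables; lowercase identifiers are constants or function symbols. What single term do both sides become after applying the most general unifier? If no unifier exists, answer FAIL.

Decompose io/1: pair(pair(A, S1), io(A)) ≐ pair(pair(E, E), io(pair(io(int), int))).
Decompose pair/2: pair(A, S1) ≐ pair(E, E),  io(A) ≐ io(pair(io(int), int)).
Decompose pair/2: A ≐ E,  S1 ≐ E.
Bind A := E; substituting into the one remaining equation that mentions A gives: io(E) ≐ io(pair(io(int), int)).
Bind S1 := E; no other remaining equation mentions S1.
Decompose io/1: E ≐ pair(io(int), int).
Bind E := pair(io(int), int). Substituting into the earlier bindings gives A := pair(io(int), int), S1 := pair(io(int), int).
Applying the MGU to either side gives io(pair(pair(pair(io(int), int), pair(io(int), int)), io(pair(io(int), int)))).

io(pair(pair(pair(io(int), int), pair(io(int), int)), io(pair(io(int), int))))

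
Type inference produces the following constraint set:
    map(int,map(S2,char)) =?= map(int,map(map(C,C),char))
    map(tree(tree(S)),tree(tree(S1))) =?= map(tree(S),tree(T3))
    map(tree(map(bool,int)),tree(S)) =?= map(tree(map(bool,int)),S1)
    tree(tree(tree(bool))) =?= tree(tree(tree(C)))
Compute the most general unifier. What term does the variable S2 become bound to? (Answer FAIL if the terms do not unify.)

FAIL

Decompose map/2: int =?= int,  map(S2,char) =?= map(map(C,C),char).
Delete trivial equation int =?= int.
Decompose map/2: S2 =?= map(C,C),  char =?= char.
Bind S2 := map(C,C); no other remaining equation mentions S2.
Delete trivial equation char =?= char.
Decompose map/2: tree(tree(S)) =?= tree(S),  tree(tree(S1)) =?= tree(T3).
Decompose tree/1: tree(S) =?= S.
Occurs check fails: S occurs in tree(S); the equation S =?= tree(S) has no finite solution.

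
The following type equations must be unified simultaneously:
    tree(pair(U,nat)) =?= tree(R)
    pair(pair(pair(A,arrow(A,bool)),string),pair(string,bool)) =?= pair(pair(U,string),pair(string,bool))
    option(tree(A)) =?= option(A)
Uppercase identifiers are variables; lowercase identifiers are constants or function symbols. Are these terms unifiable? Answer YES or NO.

NO

Decompose tree/1: pair(U,nat) =?= R.
Bind R := pair(U,nat); no other remaining equation mentions R.
Decompose pair/2: pair(pair(A,arrow(A,bool)),string) =?= pair(U,string),  pair(string,bool) =?= pair(string,bool).
Decompose pair/2: pair(A,arrow(A,bool)) =?= U,  string =?= string.
Bind U := pair(A,arrow(A,bool)); no other remaining equation mentions U. Substituting into the earlier binding gives R := pair(pair(A,arrow(A,bool)),nat).
Delete trivial equation string =?= string.
Delete trivial equation pair(string,bool) =?= pair(string,bool).
Decompose option/1: tree(A) =?= A.
Occurs check fails: A occurs in tree(A); the equation A =?= tree(A) has no finite solution.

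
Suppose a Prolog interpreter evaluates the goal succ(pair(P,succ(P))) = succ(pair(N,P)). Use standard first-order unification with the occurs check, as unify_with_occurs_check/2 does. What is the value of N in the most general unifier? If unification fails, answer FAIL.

Decompose succ/1: pair(P,succ(P)) = pair(N,P).
Decompose pair/2: P = N,  succ(P) = P.
Bind P := N; substituting into the remaining equation gives: succ(N) = N.
Occurs check fails: N occurs in succ(N); the equation N = succ(N) has no finite solution.

FAIL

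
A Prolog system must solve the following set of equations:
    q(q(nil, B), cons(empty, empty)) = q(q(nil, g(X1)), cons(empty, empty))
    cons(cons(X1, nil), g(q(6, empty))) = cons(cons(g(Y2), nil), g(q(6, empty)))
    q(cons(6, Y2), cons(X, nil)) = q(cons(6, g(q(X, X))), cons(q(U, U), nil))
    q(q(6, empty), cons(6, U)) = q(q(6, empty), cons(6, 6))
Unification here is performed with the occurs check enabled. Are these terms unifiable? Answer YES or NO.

YES

Decompose q/2: q(nil, B) = q(nil, g(X1)),  cons(empty, empty) = cons(empty, empty).
Decompose q/2: nil = nil,  B = g(X1).
Delete trivial equation nil = nil.
Bind B := g(X1); no other remaining equation mentions B.
Delete trivial equation cons(empty, empty) = cons(empty, empty).
Decompose cons/2: cons(X1, nil) = cons(g(Y2), nil),  g(q(6, empty)) = g(q(6, empty)).
Decompose cons/2: X1 = g(Y2),  nil = nil.
Bind X1 := g(Y2); no other remaining equation mentions X1. Substituting into the earlier binding gives B := g(g(Y2)).
Delete trivial equation nil = nil.
Delete trivial equation g(q(6, empty)) = g(q(6, empty)).
Decompose q/2: cons(6, Y2) = cons(6, g(q(X, X))),  cons(X, nil) = cons(q(U, U), nil).
Decompose cons/2: 6 = 6,  Y2 = g(q(X, X)).
Delete trivial equation 6 = 6.
Bind Y2 := g(q(X, X)); no other remaining equation mentions Y2. Substituting into the earlier bindings gives B := g(g(g(q(X, X)))), X1 := g(g(q(X, X))).
Decompose cons/2: X = q(U, U),  nil = nil.
Bind X := q(U, U); no other remaining equation mentions X. Substituting into the earlier bindings gives B := g(g(g(q(q(U, U), q(U, U))))), X1 := g(g(q(q(U, U), q(U, U)))), Y2 := g(q(q(U, U), q(U, U))).
Delete trivial equation nil = nil.
Decompose q/2: q(6, empty) = q(6, empty),  cons(6, U) = cons(6, 6).
Delete trivial equation q(6, empty) = q(6, empty).
Decompose cons/2: 6 = 6,  U = 6.
Delete trivial equation 6 = 6.
Bind U := 6. Substituting into the earlier bindings gives B := g(g(g(q(q(6, 6), q(6, 6))))), X1 := g(g(q(q(6, 6), q(6, 6)))), Y2 := g(q(q(6, 6), q(6, 6))), X := q(6, 6).
No equations remain and no clash or occurs-check failure arose, so a unifier exists.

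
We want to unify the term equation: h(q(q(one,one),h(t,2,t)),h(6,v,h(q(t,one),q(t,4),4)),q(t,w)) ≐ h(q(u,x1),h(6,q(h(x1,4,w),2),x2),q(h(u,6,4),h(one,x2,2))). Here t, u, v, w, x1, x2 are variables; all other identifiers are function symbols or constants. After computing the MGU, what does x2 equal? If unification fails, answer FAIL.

Decompose h/3: q(q(one,one),h(t,2,t)) ≐ q(u,x1),  h(6,v,h(q(t,one),q(t,4),4)) ≐ h(6,q(h(x1,4,w),2),x2),  q(t,w) ≐ q(h(u,6,4),h(one,x2,2)).
Decompose q/2: q(one,one) ≐ u,  h(t,2,t) ≐ x1.
Bind u := q(one,one); substituting into the one remaining equation that mentions u gives: q(t,w) ≐ q(h(q(one,one),6,4),h(one,x2,2)).
Bind x1 := h(t,2,t); substituting into the one remaining equation that mentions x1 gives: h(6,v,h(q(t,one),q(t,4),4)) ≐ h(6,q(h(h(t,2,t),4,w),2),x2).
Decompose h/3: 6 ≐ 6,  v ≐ q(h(h(t,2,t),4,w),2),  h(q(t,one),q(t,4),4) ≐ x2.
Delete trivial equation 6 ≐ 6.
Bind v := q(h(h(t,2,t),4,w),2); no other remaining equation mentions v.
Bind x2 := h(q(t,one),q(t,4),4); substituting into the remaining equation gives: q(t,w) ≐ q(h(q(one,one),6,4),h(one,h(q(t,one),q(t,4),4),2)).
Decompose q/2: t ≐ h(q(one,one),6,4),  w ≐ h(one,h(q(t,one),q(t,4),4),2).
Bind t := h(q(one,one),6,4); substituting into the remaining equation gives: w ≐ h(one,h(q(h(q(one,one),6,4),one),q(h(q(one,one),6,4),4),4),2). Substituting into the earlier bindings gives x1 := h(h(q(one,one),6,4),2,h(q(one,one),6,4)), v := q(h(h(h(q(one,one),6,4),2,h(q(one,one),6,4)),4,w),2), x2 := h(q(h(q(one,one),6,4),one),q(h(q(one,one),6,4),4),4).
Bind w := h(one,h(q(h(q(one,one),6,4),one),q(h(q(one,one),6,4),4),4),2). Substituting into the earlier binding gives v := q(h(h(h(q(one,one),6,4),2,h(q(one,one),6,4)),4,h(one,h(q(h(q(one,one),6,4),one),q(h(q(one,one),6,4),4),4),2)),2).
MGU = { u := q(one,one), x1 := h(h(q(one,one),6,4),2,h(q(one,one),6,4)), v := q(h(h(h(q(one,one),6,4),2,h(q(one,one),6,4)),4,h(one,h(q(h(q(one,one),6,4),one),q(h(q(one,one),6,4),4),4),2)),2), x2 := h(q(h(q(one,one),6,4),one),q(h(q(one,one),6,4),4),4), t := h(q(one,one),6,4), w := h(one,h(q(h(q(one,one),6,4),one),q(h(q(one,one),6,4),4),4),2) }, so x2 := h(q(h(q(one,one),6,4),one),q(h(q(one,one),6,4),4),4).

h(q(h(q(one,one),6,4),one),q(h(q(one,one),6,4),4),4)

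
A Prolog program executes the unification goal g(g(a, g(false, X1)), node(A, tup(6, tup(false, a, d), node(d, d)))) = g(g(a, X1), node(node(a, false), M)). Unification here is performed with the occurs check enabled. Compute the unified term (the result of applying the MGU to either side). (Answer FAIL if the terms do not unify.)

FAIL

Decompose g/2: g(a, g(false, X1)) = g(a, X1),  node(A, tup(6, tup(false, a, d), node(d, d))) = node(node(a, false), M).
Decompose g/2: a = a,  g(false, X1) = X1.
Delete trivial equation a = a.
Occurs check fails: X1 occurs in g(false, X1); the equation X1 = g(false, X1) has no finite solution.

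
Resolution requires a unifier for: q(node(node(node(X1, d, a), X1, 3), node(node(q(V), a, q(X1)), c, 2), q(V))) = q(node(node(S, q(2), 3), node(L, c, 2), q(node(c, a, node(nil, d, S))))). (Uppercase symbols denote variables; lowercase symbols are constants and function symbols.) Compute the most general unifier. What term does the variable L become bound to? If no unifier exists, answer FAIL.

node(q(node(c, a, node(nil, d, node(q(2), d, a)))), a, q(q(2)))

Decompose q/1: node(node(node(X1, d, a), X1, 3), node(node(q(V), a, q(X1)), c, 2), q(V)) = node(node(S, q(2), 3), node(L, c, 2), q(node(c, a, node(nil, d, S)))).
Decompose node/3: node(node(X1, d, a), X1, 3) = node(S, q(2), 3),  node(node(q(V), a, q(X1)), c, 2) = node(L, c, 2),  q(V) = q(node(c, a, node(nil, d, S))).
Decompose node/3: node(X1, d, a) = S,  X1 = q(2),  3 = 3.
Bind S := node(X1, d, a); substituting into the one remaining equation that mentions S gives: q(V) = q(node(c, a, node(nil, d, node(X1, d, a)))).
Bind X1 := q(2); substituting into the 2 remaining equations that mention X1 gives: node(node(q(V), a, q(q(2))), c, 2) = node(L, c, 2),  q(V) = q(node(c, a, node(nil, d, node(q(2), d, a)))). Substituting into the earlier binding gives S := node(q(2), d, a).
Delete trivial equation 3 = 3.
Decompose node/3: node(q(V), a, q(q(2))) = L,  c = c,  2 = 2.
Bind L := node(q(V), a, q(q(2))); no other remaining equation mentions L.
Delete trivial equation c = c.
Delete trivial equation 2 = 2.
Decompose q/1: V = node(c, a, node(nil, d, node(q(2), d, a))).
Bind V := node(c, a, node(nil, d, node(q(2), d, a))). Substituting into the earlier binding gives L := node(q(node(c, a, node(nil, d, node(q(2), d, a)))), a, q(q(2))).
MGU = { S ↦ node(q(2), d, a), X1 ↦ q(2), L ↦ node(q(node(c, a, node(nil, d, node(q(2), d, a)))), a, q(q(2))), V ↦ node(c, a, node(nil, d, node(q(2), d, a))) }, so L ↦ node(q(node(c, a, node(nil, d, node(q(2), d, a)))), a, q(q(2))).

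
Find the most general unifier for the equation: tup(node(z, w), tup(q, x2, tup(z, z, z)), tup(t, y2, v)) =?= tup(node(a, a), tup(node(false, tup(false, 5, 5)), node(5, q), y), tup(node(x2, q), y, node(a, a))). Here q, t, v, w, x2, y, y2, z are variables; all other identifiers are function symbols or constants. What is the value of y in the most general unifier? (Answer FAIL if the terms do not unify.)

tup(a, a, a)

Decompose tup/3: node(z, w) =?= node(a, a),  tup(q, x2, tup(z, z, z)) =?= tup(node(false, tup(false, 5, 5)), node(5, q), y),  tup(t, y2, v) =?= tup(node(x2, q), y, node(a, a)).
Decompose node/2: z =?= a,  w =?= a.
Bind z := a; substituting into the one remaining equation that mentions z gives: tup(q, x2, tup(a, a, a)) =?= tup(node(false, tup(false, 5, 5)), node(5, q), y).
Bind w := a; no other remaining equation mentions w.
Decompose tup/3: q =?= node(false, tup(false, 5, 5)),  x2 =?= node(5, q),  tup(a, a, a) =?= y.
Bind q := node(false, tup(false, 5, 5)); substituting into the 2 remaining equations that mention q gives: x2 =?= node(5, node(false, tup(false, 5, 5))),  tup(t, y2, v) =?= tup(node(x2, node(false, tup(false, 5, 5))), y, node(a, a)).
Bind x2 := node(5, node(false, tup(false, 5, 5))); substituting into the one remaining equation that mentions x2 gives: tup(t, y2, v) =?= tup(node(node(5, node(false, tup(false, 5, 5))), node(false, tup(false, 5, 5))), y, node(a, a)).
Bind y := tup(a, a, a); substituting into the remaining equation gives: tup(t, y2, v) =?= tup(node(node(5, node(false, tup(false, 5, 5))), node(false, tup(false, 5, 5))), tup(a, a, a), node(a, a)).
Decompose tup/3: t =?= node(node(5, node(false, tup(false, 5, 5))), node(false, tup(false, 5, 5))),  y2 =?= tup(a, a, a),  v =?= node(a, a).
Bind t := node(node(5, node(false, tup(false, 5, 5))), node(false, tup(false, 5, 5))); no other remaining equation mentions t.
Bind y2 := tup(a, a, a); no other remaining equation mentions y2.
Bind v := node(a, a).
MGU = { z ↦ a, w ↦ a, q ↦ node(false, tup(false, 5, 5)), x2 ↦ node(5, node(false, tup(false, 5, 5))), y ↦ tup(a, a, a), t ↦ node(node(5, node(false, tup(false, 5, 5))), node(false, tup(false, 5, 5))), y2 ↦ tup(a, a, a), v ↦ node(a, a) }, so y ↦ tup(a, a, a).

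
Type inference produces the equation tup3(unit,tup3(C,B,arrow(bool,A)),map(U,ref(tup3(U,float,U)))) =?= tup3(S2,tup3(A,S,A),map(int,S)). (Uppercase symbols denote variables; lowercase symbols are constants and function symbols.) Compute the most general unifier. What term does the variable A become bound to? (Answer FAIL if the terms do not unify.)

Decompose tup3/3: unit =?= S2,  tup3(C,B,arrow(bool,A)) =?= tup3(A,S,A),  map(U,ref(tup3(U,float,U))) =?= map(int,S).
Bind S2 := unit; no other remaining equation mentions S2.
Decompose tup3/3: C =?= A,  B =?= S,  arrow(bool,A) =?= A.
Bind C := A; no other remaining equation mentions C.
Bind B := S; no other remaining equation mentions B.
Occurs check fails: A occurs in arrow(bool,A); the equation A =?= arrow(bool,A) has no finite solution.

FAIL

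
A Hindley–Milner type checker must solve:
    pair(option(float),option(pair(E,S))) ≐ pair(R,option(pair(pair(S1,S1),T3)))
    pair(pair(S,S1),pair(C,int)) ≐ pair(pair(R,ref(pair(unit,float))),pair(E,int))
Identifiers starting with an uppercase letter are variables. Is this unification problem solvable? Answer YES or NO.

Decompose pair/2: option(float) ≐ R,  option(pair(E,S)) ≐ option(pair(pair(S1,S1),T3)).
Bind R := option(float); substituting into the one remaining equation that mentions R gives: pair(pair(S,S1),pair(C,int)) ≐ pair(pair(option(float),ref(pair(unit,float))),pair(E,int)).
Decompose option/1: pair(E,S) ≐ pair(pair(S1,S1),T3).
Decompose pair/2: E ≐ pair(S1,S1),  S ≐ T3.
Bind E := pair(S1,S1); substituting into the one remaining equation that mentions E gives: pair(pair(S,S1),pair(C,int)) ≐ pair(pair(option(float),ref(pair(unit,float))),pair(pair(S1,S1),int)).
Bind S := T3; substituting into the remaining equation gives: pair(pair(T3,S1),pair(C,int)) ≐ pair(pair(option(float),ref(pair(unit,float))),pair(pair(S1,S1),int)).
Decompose pair/2: pair(T3,S1) ≐ pair(option(float),ref(pair(unit,float))),  pair(C,int) ≐ pair(pair(S1,S1),int).
Decompose pair/2: T3 ≐ option(float),  S1 ≐ ref(pair(unit,float)).
Bind T3 := option(float); no other remaining equation mentions T3. Substituting into the earlier binding gives S := option(float).
Bind S1 := ref(pair(unit,float)); substituting into the remaining equation gives: pair(C,int) ≐ pair(pair(ref(pair(unit,float)),ref(pair(unit,float))),int). Substituting into the earlier binding gives E := pair(ref(pair(unit,float)),ref(pair(unit,float))).
Decompose pair/2: C ≐ pair(ref(pair(unit,float)),ref(pair(unit,float))),  int ≐ int.
Bind C := pair(ref(pair(unit,float)),ref(pair(unit,float))); no other remaining equation mentions C.
Delete trivial equation int ≐ int.
No equations remain and no clash or occurs-check failure arose, so a unifier exists.

YES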